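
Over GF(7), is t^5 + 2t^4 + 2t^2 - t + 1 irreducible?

Write g(t) = t^5 + 2t^4 + 2t^2 - t + 1.
Check for roots in GF(7): g(0) = 1; g(1) = 5; g(2) = 1; g(3) = 1; g(4) = 4; g(5) = 4; g(6) = 5.
No roots, so no linear factors.
Degree-2 irreducible divisors: test the 21 monic irreducibles of degree 2 over GF(7).
None of them divide g (all give nonzero remainder).
No irreducible factor of degree ≤ 2 exists, so g is irreducible over GF(7).

Yes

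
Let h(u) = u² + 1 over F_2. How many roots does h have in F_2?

1

Evaluate at each of the 2 elements of F_2:
h(0) = 1; h(1) = 0 → root.
Roots: {1}.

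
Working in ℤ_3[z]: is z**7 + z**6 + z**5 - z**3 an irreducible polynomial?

Write g(z) = z**7 + z**6 + z**5 - z**3.
Check for roots in ℤ_3: g(0) = 0 → root; g(1) = 2; g(2) = 0 → root.
g(0) = 0, so (z) divides g(z); g is reducible.

No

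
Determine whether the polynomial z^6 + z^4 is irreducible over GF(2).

Write m(z) = z^6 + z^4.
Check for roots in GF(2): m(0) = 0 → root; m(1) = 0 → root.
m(0) = 0, so (z) divides m(z); m is reducible.

No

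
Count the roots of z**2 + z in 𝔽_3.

Write P(z) = z**2 + z.
Evaluate at each of the 3 elements of 𝔽_3:
P(0) = 0 → root; P(1) = 2; P(2) = 0 → root.
Roots: {0, 2}.

2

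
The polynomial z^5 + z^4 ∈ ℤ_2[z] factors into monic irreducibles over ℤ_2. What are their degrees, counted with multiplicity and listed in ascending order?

1, 1, 1, 1, 1

Write f(z) = z^5 + z^4.
Roots in ℤ_2: f(0) = 0 → root; f(1) = 0 → root.
Linear factors from roots: (z), (z + 1).
Complete factorization: f(z) = (z + 1)·(z)^4.
Factor degrees with multiplicity: 1 + 1 + 1 + 1 + 1 = 5.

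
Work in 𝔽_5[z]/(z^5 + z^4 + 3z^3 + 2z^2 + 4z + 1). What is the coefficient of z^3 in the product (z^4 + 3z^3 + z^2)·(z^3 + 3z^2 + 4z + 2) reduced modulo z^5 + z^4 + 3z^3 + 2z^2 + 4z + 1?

Multiply in 𝔽_5[z]: (z^4 + 3z^3 + z^2)·(z^3 + 3z^2 + 4z + 2) = z^7 + z^6 + 4z^5 + 2z^4 + 2z^2.
Reduce using z^5 ≡ 4z^4 + 2z^3 + 3z^2 + z + 4 (mod z^5 + z^4 + 3z^3 + 2z^2 + 4z + 1).
Reduced: 4z^4 + 3z^3 + 4z^2 + z + 4.

3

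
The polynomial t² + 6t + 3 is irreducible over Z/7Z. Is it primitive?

Write f(t) = t² + 6t + 3.
|GF(7^2)^×| = 7^2 − 1 = 48. Prime factorization: 48 = 2^4·3.
f is primitive ⇔ t has order 48 in GF(7)[t]/(f), i.e. t^(48/q) ≠ 1 for each prime q | 48.
t^(24) mod f = 6.
t^(16) mod f = 2.
None equal 1, so t has full order 48; f is primitive.

Yes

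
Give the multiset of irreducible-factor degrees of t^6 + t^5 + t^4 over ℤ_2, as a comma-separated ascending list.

Write h(t) = t^6 + t^5 + t^4.
Roots in ℤ_2: h(0) = 0 → root; h(1) = 1.
Linear factors from roots: (t).
Complete factorization: h(t) = (t)^4·(t^2 + t + 1).
Factor degrees with multiplicity: 1 + 1 + 1 + 1 + 2 = 6.

1, 1, 1, 1, 2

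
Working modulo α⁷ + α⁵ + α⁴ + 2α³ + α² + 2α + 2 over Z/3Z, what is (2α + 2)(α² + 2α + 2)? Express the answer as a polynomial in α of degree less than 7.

Multiply in Z/3Z[α]: (2α + 2)·(α² + 2α + 2) = 2α³ + 2α + 1.
Reduced: 2α³ + 2α + 1.

2α^3 + 2α + 1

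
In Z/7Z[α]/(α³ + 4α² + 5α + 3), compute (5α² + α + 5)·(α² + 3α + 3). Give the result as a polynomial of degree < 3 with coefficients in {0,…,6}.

2α + 6

Multiply in Z/7Z[α]: (5α² + α + 5)·(α² + 3α + 3) = 5α⁴ + 2α³ + 2α² + 4α + 1.
Reduce using α³ ≡ 3α² + 2α + 4 (mod α³ + 4α² + 5α + 3).
Reduced: 2α + 6.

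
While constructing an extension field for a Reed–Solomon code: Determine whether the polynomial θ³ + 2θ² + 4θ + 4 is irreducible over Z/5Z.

Yes

Write m(θ) = θ³ + 2θ² + 4θ + 4.
Check for roots in Z/5Z: m(0) = 4; m(1) = 1; m(2) = 3; m(3) = 1; m(4) = 1.
No roots. A degree-3 polynomial over a field with no linear factor is irreducible.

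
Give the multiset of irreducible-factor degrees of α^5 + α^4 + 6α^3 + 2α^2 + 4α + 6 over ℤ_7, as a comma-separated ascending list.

2, 3

Write f(α) = α^5 + α^4 + 6α^3 + 2α^2 + 4α + 6.
Complete factorization: f(α) = (α^2 + 6α + 4)·(α^3 + 2α^2 + 4α + 5).
Factor degrees with multiplicity: 2 + 3 = 5.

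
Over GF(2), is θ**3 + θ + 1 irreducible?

Yes

Write f(θ) = θ**3 + θ + 1.
Check for roots in GF(2): f(0) = 1; f(1) = 1.
No roots. A degree-3 polynomial over a field with no linear factor is irreducible.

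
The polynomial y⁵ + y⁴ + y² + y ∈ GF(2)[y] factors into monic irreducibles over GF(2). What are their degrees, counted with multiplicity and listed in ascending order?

Write h(y) = y⁵ + y⁴ + y² + y.
Roots in GF(2): h(0) = 0 → root; h(1) = 0 → root.
Linear factors from roots: (y), (y + 1).
Complete factorization: h(y) = (y)·(y + 1)^2·(y² + y + 1).
Factor degrees with multiplicity: 1 + 1 + 1 + 2 = 5.

1, 1, 1, 2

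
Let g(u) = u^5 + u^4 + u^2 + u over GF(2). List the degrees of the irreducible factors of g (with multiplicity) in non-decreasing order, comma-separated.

1, 1, 1, 2

Roots in GF(2): g(0) = 0 → root; g(1) = 0 → root.
Linear factors from roots: (u), (u + 1).
Complete factorization: g(u) = (u)·(u + 1)^2·(u^2 + u + 1).
Factor degrees with multiplicity: 1 + 1 + 1 + 2 = 5.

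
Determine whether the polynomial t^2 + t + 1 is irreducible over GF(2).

Write h(t) = t^2 + t + 1.
Check for roots in GF(2): h(0) = 1; h(1) = 1.
No roots. A degree-2 polynomial over a field with no linear factor is irreducible.

Yes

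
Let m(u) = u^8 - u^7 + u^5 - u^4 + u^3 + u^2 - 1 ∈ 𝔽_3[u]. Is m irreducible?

No

Check for roots in 𝔽_3: m(0) = 2; m(1) = 1; m(2) = 2.
No roots, so no linear factors.
Monic irreducibles of degree 2 over GF(3): u^2 + 1, u^2 + u - 1, u^2 - u - 1.
None of them divide m (all give nonzero remainder).
Degree-3 irreducible divisors: test the 8 monic irreducibles of degree 3 over GF(3).
None of them divide m (all give nonzero remainder).
Degree-4 irreducible divisors: test the 18 monic irreducibles of degree 4 over GF(3).
u^4 - u^2 - 1 divides m: m(u) = (u^4 - u^2 - 1)·(u^4 - u^3 + u^2 + 1).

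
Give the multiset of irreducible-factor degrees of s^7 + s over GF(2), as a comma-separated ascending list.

1, 1, 1, 2, 2

Write h(s) = s^7 + s.
Roots in GF(2): h(0) = 0 → root; h(1) = 0 → root.
Linear factors from roots: (s), (s + 1).
Complete factorization: h(s) = (s)·(s + 1)^2·(s^2 + s + 1)^2.
Factor degrees with multiplicity: 1 + 1 + 1 + 2 + 2 = 7.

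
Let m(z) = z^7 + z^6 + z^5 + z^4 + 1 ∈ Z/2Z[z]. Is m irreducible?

Yes

Check for roots in Z/2Z: m(0) = 1; m(1) = 1.
No roots, so no linear factors.
Monic irreducibles of degree 2 over GF(2): z^2 + z + 1.
None of them divide m (all give nonzero remainder).
Monic irreducibles of degree 3 over GF(2): z^3 + z + 1, z^3 + z^2 + 1.
None of them divide m (all give nonzero remainder).
No irreducible factor of degree ≤ 3 exists, so m is irreducible over GF(2).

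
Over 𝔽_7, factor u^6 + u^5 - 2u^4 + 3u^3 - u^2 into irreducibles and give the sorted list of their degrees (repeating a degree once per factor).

1, 1, 1, 1, 1, 1

Write f(u) = u^6 + u^5 - 2u^4 + 3u^3 - u^2.
Linear factors from roots: (u), (u - 2), (u - 3), (u + 2).
Complete factorization: f(u) = (u + 2)·(u - 2)·(u)^2·(u - 3)^2.
Factor degrees with multiplicity: 1 + 1 + 1 + 1 + 1 + 1 = 6.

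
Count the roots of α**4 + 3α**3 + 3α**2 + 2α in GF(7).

4

Write g(α) = α**4 + 3α**3 + 3α**2 + 2α.
Evaluate at each of the 7 elements of GF(7):
g(0) = 0 → root; g(1) = 2; g(2) = 0 → root; g(3) = 6; g(4) = 0 → root; g(5) = 0 → root; g(6) = 6.
Roots: {0, 2, 4, 5}.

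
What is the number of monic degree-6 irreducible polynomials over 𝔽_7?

The number of monic irreducibles of degree 6 over GF(7) is (1/6)·Σ_{d∣6} μ(6/d) 7^d.
Divisors of 6: 1, 2, 3, 6; μ(6/d) for each: 1, -1, -1, 1.
Σ = 7^1 − 7^2 − 7^3 + 7^6 = 117264.
N = 117264/6 = 19544.

19544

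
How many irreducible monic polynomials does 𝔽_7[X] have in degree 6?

By the necklace-counting formula, N_7(6) = (1/6) Σ_{d|6} μ(6/d)·7^d.
Divisors of 6: 1, 2, 3, 6; μ(6/d) for each: 1, -1, -1, 1.
Σ = 7^1 − 7^2 − 7^3 + 7^6 = 117264.
N = 117264/6 = 19544.

19544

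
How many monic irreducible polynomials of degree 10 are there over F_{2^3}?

x^(8^10) − x is the product of all monic irreducibles of degree dividing 10; Möbius inversion gives N = (1/10) Σ μ(10/d)·8^d.
Divisors of 10: 1, 2, 5, 10; μ(10/d) for each: 1, -1, -1, 1.
Σ = 8^1 − 8^2 − 8^5 + 8^10 = 1073709000.
N = 1073709000/10 = 107370900.

107370900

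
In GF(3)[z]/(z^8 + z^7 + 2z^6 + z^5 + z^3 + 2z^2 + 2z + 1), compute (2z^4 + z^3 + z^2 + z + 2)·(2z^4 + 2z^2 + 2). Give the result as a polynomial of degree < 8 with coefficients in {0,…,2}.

Multiply in GF(3)[z]: (2z^4 + z^3 + z^2 + z + 2)·(2z^4 + 2z^2 + 2) = z^8 + 2z^7 + z^5 + z^4 + z^3 + 2z + 1.
Reduce using z^8 ≡ 2z^7 + z^6 + 2z^5 + 2z^3 + z^2 + z + 2 (mod z^8 + z^7 + 2z^6 + z^5 + z^3 + 2z^2 + 2z + 1).
Reduced: z^7 + z^6 + z^4 + z^2.

z^7 + z^6 + z^4 + z^2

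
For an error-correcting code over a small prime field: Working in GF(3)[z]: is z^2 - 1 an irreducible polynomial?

No

Write m(z) = z^2 - 1.
Check for roots in GF(3): m(0) = 2; m(1) = 0 → root; m(2) = 0 → root.
m(1) = 0, so (z − 1) divides m(z); m is reducible.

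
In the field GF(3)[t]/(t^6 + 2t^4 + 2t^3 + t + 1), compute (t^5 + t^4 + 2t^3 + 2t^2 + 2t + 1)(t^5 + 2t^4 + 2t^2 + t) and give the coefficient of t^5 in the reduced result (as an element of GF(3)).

Multiply in GF(3)[t]: (t^5 + t^4 + 2t^3 + 2t^2 + 2t + 1)·(t^5 + 2t^4 + 2t^2 + t) = t^10 + t^8 + 2t^7 + t^5 + 2t^4 + t^2 + t.
Reduce using t^6 ≡ t^4 + t^3 + 2t + 2 (mod t^6 + 2t^4 + 2t^3 + t + 1).
Reduced: 2t^5 + 2t^2 + 2t + 1.

2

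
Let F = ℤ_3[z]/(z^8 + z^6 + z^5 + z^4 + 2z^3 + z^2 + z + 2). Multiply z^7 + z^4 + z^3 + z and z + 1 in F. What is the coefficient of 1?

Multiply in ℤ_3[z]: (z^7 + z^4 + z^3 + z)·(z + 1) = z^8 + z^7 + z^5 + 2z^4 + z^3 + z^2 + z.
Reduce using z^8 ≡ 2z^6 + 2z^5 + 2z^4 + z^3 + 2z^2 + 2z + 1 (mod z^8 + z^6 + z^5 + z^4 + 2z^3 + z^2 + z + 2).
Reduced: z^7 + 2z^6 + z^4 + 2z^3 + 1.

1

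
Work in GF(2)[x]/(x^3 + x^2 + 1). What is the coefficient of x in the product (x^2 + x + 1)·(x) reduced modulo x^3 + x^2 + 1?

Multiply in GF(2)[x]: (x^2 + x + 1)·(x) = x^3 + x^2 + x.
Reduce using x^3 ≡ x^2 + 1 (mod x^3 + x^2 + 1).
Reduced: x + 1.

1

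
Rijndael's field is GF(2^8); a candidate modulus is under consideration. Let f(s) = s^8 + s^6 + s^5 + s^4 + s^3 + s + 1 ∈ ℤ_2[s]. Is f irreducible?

Check for roots in ℤ_2: f(0) = 1; f(1) = 1.
No roots, so no linear factors.
Monic irreducibles of degree 2 over GF(2): s^2 + s + 1.
None of them divide f (all give nonzero remainder).
Monic irreducibles of degree 3 over GF(2): s^3 + s + 1, s^3 + s^2 + 1.
None of them divide f (all give nonzero remainder).
Monic irreducibles of degree 4 over GF(2): s^4 + s + 1, s^4 + s^3 + 1, s^4 + s^3 + s^2 + s + 1.
None of them divide f (all give nonzero remainder).
No irreducible factor of degree ≤ 4 exists, so f is irreducible over GF(2).

Yes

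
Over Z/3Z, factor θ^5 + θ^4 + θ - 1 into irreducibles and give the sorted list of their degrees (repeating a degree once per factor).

5

Write g(θ) = θ^5 + θ^4 + θ - 1.
Roots in Z/3Z: g(0) = 2; g(1) = 2; g(2) = 1.
Complete factorization: g(θ) = (θ^5 + θ^4 + θ - 1).
Factor degrees with multiplicity: 5 = 5.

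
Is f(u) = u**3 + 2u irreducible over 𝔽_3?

No

Check for roots in 𝔽_3: f(0) = 0 → root; f(1) = 0 → root; f(2) = 0 → root.
f(0) = 0, so (u) divides f(u); f is reducible.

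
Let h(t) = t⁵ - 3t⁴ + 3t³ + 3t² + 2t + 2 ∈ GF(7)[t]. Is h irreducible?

Yes

Check for roots in GF(7): h(0) = 2; h(1) = 1; h(2) = 5; h(3) = 4; h(4) = 2; h(5) = 4; h(6) = 3.
No roots, so no linear factors.
Degree-2 irreducible divisors: test the 21 monic irreducibles of degree 2 over GF(7).
None of them divide h (all give nonzero remainder).
No irreducible factor of degree ≤ 2 exists, so h is irreducible over GF(7).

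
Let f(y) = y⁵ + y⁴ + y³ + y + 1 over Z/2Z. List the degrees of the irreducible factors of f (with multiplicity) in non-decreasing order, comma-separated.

Roots in Z/2Z: f(0) = 1; f(1) = 1.
Complete factorization: f(y) = (y⁵ + y⁴ + y³ + y + 1).
Factor degrees with multiplicity: 5 = 5.

5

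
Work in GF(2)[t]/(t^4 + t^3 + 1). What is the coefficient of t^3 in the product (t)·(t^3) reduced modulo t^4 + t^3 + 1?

1

Multiply in GF(2)[t]: (t)·(t^3) = t^4.
Reduce using t^4 ≡ t^3 + 1 (mod t^4 + t^3 + 1).
Reduced: t^3 + 1.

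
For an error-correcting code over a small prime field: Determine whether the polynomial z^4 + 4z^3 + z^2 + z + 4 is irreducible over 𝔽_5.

Write h(z) = z^4 + 4z^3 + z^2 + z + 4.
Check for roots in 𝔽_5: h(0) = 4; h(1) = 1; h(2) = 3; h(3) = 0 → root; h(4) = 1.
h(3) = 0, so (z − 3) divides h(z); h is reducible.

No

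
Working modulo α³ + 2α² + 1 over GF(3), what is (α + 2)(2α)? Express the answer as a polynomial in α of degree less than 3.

2α^2 + α

Multiply in GF(3)[α]: (α + 2)·(2α) = 2α² + α.
Reduced: 2α² + α.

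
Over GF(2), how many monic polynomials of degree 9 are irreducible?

Gauss's count: N_{2}(9) = (1/9) Σ_{d|9} μ(9/d)·2^d.
Divisors of 9: 1, 3, 9; μ(9/d) for each: 0, -1, 1.
Σ = − 2^3 + 2^9 = 504.
N = 504/9 = 56.

56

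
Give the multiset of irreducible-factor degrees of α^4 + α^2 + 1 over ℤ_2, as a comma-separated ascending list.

Write f(α) = α^4 + α^2 + 1.
Roots in ℤ_2: f(0) = 1; f(1) = 1.
Complete factorization: f(α) = (α^2 + α + 1)^2.
Factor degrees with multiplicity: 2 + 2 = 4.

2, 2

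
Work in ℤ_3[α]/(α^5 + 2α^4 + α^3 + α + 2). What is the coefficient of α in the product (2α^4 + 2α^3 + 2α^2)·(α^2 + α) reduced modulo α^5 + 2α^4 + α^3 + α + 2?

Multiply in ℤ_3[α]: (2α^4 + 2α^3 + 2α^2)·(α^2 + α) = 2α^6 + α^5 + α^4 + 2α^3.
Reduce using α^5 ≡ α^4 + 2α^3 + 2α + 1 (mod α^5 + 2α^4 + α^3 + α + 2).
Reduced: 2α^4 + 2α^3 + α^2 + 2α.

2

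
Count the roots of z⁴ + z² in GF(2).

Write h(z) = z⁴ + z².
Evaluate at each of the 2 elements of GF(2):
h(0) = 0 → root; h(1) = 0 → root.
Roots: {0, 1}.

2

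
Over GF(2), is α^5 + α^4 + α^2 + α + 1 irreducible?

Yes

Write g(α) = α^5 + α^4 + α^2 + α + 1.
Check for roots in GF(2): g(0) = 1; g(1) = 1.
No roots, so no linear factors.
Monic irreducibles of degree 2 over GF(2): α^2 + α + 1.
None of them divide g (all give nonzero remainder).
No irreducible factor of degree ≤ 2 exists, so g is irreducible over GF(2).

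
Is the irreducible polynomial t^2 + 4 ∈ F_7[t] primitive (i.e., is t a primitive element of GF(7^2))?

Write f(t) = t^2 + 4.
|GF(7^2)^×| = 7^2 − 1 = 48. Prime factorization: 48 = 2^4·3.
f is primitive ⇔ t has order 48 in GF(7)[t]/(f), i.e. t^(48/q) ≠ 1 for each prime q | 48.
t^(24) mod f = 1
t^(16) mod f = 2.
Since t^(24) = 1, the order of t divides 24 < 48; not primitive.

No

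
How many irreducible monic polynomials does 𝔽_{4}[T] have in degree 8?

Gauss's count: N_{4}(8) = (1/8) Σ_{d|8} μ(8/d)·4^d.
Divisors of 8: 1, 2, 4, 8; μ(8/d) for each: 0, 0, -1, 1.
Σ = − 4^4 + 4^8 = 65280.
N = 65280/8 = 8160.

8160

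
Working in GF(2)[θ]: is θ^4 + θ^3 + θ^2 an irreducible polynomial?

No

Write m(θ) = θ^4 + θ^3 + θ^2.
Check for roots in GF(2): m(0) = 0 → root; m(1) = 1.
m(0) = 0, so (θ) divides m(θ); m is reducible.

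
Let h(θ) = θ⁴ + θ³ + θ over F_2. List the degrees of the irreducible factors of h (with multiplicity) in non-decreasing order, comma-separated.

1, 3

Roots in F_2: h(0) = 0 → root; h(1) = 1.
Linear factors from roots: (θ).
Complete factorization: h(θ) = (θ)·(θ³ + θ² + 1).
Factor degrees with multiplicity: 1 + 3 = 4.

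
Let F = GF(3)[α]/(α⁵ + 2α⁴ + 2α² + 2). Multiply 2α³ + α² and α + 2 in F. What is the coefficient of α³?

2

Multiply in GF(3)[α]: (2α³ + α²)·(α + 2) = 2α⁴ + 2α³ + 2α².
Reduced: 2α⁴ + 2α³ + 2α².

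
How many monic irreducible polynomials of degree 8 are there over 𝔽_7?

720300

Gauss's count: N_{7}(8) = (1/8) Σ_{d|8} μ(8/d)·7^d.
Divisors of 8: 1, 2, 4, 8; μ(8/d) for each: 0, 0, -1, 1.
Σ = − 7^4 + 7^8 = 5762400.
N = 5762400/8 = 720300.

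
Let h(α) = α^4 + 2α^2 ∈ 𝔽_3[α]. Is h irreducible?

Check for roots in 𝔽_3: h(0) = 0 → root; h(1) = 0 → root; h(2) = 0 → root.
h(0) = 0, so (α) divides h(α); h is reducible.

No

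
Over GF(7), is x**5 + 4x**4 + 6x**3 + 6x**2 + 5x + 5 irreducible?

Yes

Write f(x) = x**5 + 4x**4 + 6x**3 + 6x**2 + 5x + 5.
Check for roots in GF(7): f(0) = 5; f(1) = 6; f(2) = 1; f(3) = 5; f(4) = 5; f(5) = 3; f(6) = 3.
No roots, so no linear factors.
Degree-2 irreducible divisors: test the 21 monic irreducibles of degree 2 over GF(7).
None of them divide f (all give nonzero remainder).
No irreducible factor of degree ≤ 2 exists, so f is irreducible over GF(7).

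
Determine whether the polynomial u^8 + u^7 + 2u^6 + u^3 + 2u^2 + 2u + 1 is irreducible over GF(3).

Yes

Write P(u) = u^8 + u^7 + 2u^6 + u^3 + 2u^2 + 2u + 1.
Check for roots in GF(3): P(0) = 1; P(1) = 1; P(2) = 2.
No roots, so no linear factors.
Monic irreducibles of degree 2 over GF(3): u^2 + 1, u^2 + u + 2, u^2 + 2u + 2.
None of them divide P (all give nonzero remainder).
Degree-3 irreducible divisors: test the 8 monic irreducibles of degree 3 over GF(3).
None of them divide P (all give nonzero remainder).
Degree-4 irreducible divisors: test the 18 monic irreducibles of degree 4 over GF(3).
None of them divide P (all give nonzero remainder).
No irreducible factor of degree ≤ 4 exists, so P is irreducible over GF(3).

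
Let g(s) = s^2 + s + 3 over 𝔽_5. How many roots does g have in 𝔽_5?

Evaluate at each of the 5 elements of 𝔽_5:
g(0) = 3; g(1) = 0 → root; g(2) = 4; g(3) = 0 → root; g(4) = 3.
Roots: {1, 3}.

2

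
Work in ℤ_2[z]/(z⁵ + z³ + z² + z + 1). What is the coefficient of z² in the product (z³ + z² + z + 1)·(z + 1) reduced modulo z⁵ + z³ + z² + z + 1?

0

Multiply in ℤ_2[z]: (z³ + z² + z + 1)·(z + 1) = z⁴ + 1.
Reduced: z⁴ + 1.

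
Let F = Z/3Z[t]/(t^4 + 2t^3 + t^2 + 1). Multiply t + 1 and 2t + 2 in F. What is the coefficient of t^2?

2

Multiply in Z/3Z[t]: (t + 1)·(2t + 2) = 2t^2 + t + 2.
Reduced: 2t^2 + t + 2.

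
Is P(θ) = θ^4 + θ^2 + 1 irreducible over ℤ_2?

Check for roots in ℤ_2: P(0) = 1; P(1) = 1.
No roots, so no linear factors.
Monic irreducibles of degree 2 over GF(2): θ^2 + θ + 1.
θ^2 + θ + 1 divides P: P(θ) = (θ^2 + θ + 1)·(θ^2 + θ + 1).

No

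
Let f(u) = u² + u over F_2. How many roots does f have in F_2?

2

Evaluate at each of the 2 elements of F_2:
f(0) = 0 → root; f(1) = 0 → root.
Roots: {0, 1}.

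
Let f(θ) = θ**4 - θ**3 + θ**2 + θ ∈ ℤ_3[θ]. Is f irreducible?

No

Check for roots in ℤ_3: f(0) = 0 → root; f(1) = 2; f(2) = 2.
f(0) = 0, so (θ) divides f(θ); f is reducible.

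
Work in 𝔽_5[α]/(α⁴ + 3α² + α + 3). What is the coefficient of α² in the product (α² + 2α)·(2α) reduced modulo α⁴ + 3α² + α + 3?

4

Multiply in 𝔽_5[α]: (α² + 2α)·(2α) = 2α³ + 4α².
Reduced: 2α³ + 4α².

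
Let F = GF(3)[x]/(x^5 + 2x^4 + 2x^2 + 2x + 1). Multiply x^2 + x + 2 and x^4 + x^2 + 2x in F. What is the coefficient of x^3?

Multiply in GF(3)[x]: (x^2 + x + 2)·(x^4 + x^2 + 2x) = x^6 + x^5 + x^2 + x.
Reduce using x^5 ≡ x^4 + x^2 + x + 2 (mod x^5 + 2x^4 + 2x^2 + 2x + 1).
Reduced: 2x^4 + x^3 + x^2 + 2x + 1.

1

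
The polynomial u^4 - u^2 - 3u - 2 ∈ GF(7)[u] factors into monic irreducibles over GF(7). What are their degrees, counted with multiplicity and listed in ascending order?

Write g(u) = u^4 - u^2 - 3u - 2.
Complete factorization: g(u) = (u^4 - u^2 - 3u - 2).
Factor degrees with multiplicity: 4 = 4.

4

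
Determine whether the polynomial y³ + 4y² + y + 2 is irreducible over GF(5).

Yes

Write P(y) = y³ + 4y² + y + 2.
Check for roots in GF(5): P(0) = 2; P(1) = 3; P(2) = 3; P(3) = 3; P(4) = 4.
No roots. A degree-3 polynomial over a field with no linear factor is irreducible.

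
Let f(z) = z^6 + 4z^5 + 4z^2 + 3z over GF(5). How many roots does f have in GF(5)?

1

Evaluate at each of the 5 elements of GF(5):
f(0) = 0 → root; f(1) = 2; f(2) = 4; f(3) = 1; f(4) = 3.
Roots: {0}.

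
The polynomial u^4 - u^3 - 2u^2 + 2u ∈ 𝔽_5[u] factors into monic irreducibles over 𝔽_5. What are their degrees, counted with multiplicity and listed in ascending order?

Write f(u) = u^4 - u^3 - 2u^2 + 2u.
Roots in 𝔽_5: f(0) = 0 → root; f(1) = 0 → root; f(2) = 4; f(3) = 2; f(4) = 3.
Linear factors from roots: (u), (u - 1).
Complete factorization: f(u) = (u)·(u - 1)·(u^2 - 2).
Factor degrees with multiplicity: 1 + 1 + 2 = 4.

1, 1, 2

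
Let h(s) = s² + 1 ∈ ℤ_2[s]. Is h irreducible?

No

Check for roots in ℤ_2: h(0) = 1; h(1) = 0 → root.
h(1) = 0, so (s − 1) divides h(s); h is reducible.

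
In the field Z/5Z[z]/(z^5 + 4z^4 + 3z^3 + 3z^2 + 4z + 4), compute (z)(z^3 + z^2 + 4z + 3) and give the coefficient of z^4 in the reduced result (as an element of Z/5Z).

1

Multiply in Z/5Z[z]: (z)·(z^3 + z^2 + 4z + 3) = z^4 + z^3 + 4z^2 + 3z.
Reduced: z^4 + z^3 + 4z^2 + 3z.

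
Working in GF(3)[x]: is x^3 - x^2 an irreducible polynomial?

Write f(x) = x^3 - x^2.
Check for roots in GF(3): f(0) = 0 → root; f(1) = 0 → root; f(2) = 1.
f(0) = 0, so (x) divides f(x); f is reducible.

No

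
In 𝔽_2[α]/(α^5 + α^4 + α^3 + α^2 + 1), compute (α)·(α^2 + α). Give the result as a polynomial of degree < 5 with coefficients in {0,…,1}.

α^3 + α^2

Multiply in 𝔽_2[α]: (α)·(α^2 + α) = α^3 + α^2.
Reduced: α^3 + α^2.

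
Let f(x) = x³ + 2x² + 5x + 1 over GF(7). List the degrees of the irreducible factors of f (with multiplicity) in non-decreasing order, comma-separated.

3

Complete factorization: f(x) = (x³ + 2x² + 5x + 1).
Factor degrees with multiplicity: 3 = 3.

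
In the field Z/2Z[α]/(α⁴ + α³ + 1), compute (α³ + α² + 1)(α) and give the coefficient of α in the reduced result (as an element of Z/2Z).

Multiply in Z/2Z[α]: (α³ + α² + 1)·(α) = α⁴ + α³ + α.
Reduce using α⁴ ≡ α³ + 1 (mod α⁴ + α³ + 1).
Reduced: α + 1.

1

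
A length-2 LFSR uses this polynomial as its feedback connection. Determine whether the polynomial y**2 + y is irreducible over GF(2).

Write g(y) = y**2 + y.
Check for roots in GF(2): g(0) = 0 → root; g(1) = 0 → root.
g(0) = 0, so (y) divides g(y); g is reducible.

No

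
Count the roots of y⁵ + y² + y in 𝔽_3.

2

Write h(y) = y⁵ + y² + y.
Evaluate at each of the 3 elements of 𝔽_3:
h(0) = 0 → root; h(1) = 0 → root; h(2) = 2.
Roots: {0, 1}.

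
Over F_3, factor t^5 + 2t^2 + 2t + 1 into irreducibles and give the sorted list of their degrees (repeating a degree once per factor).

Write g(t) = t^5 + 2t^2 + 2t + 1.
Roots in F_3: g(0) = 1; g(1) = 0 → root; g(2) = 0 → root.
Linear factors from roots: (t + 2), (t + 1).
Complete factorization: g(t) = (t + 2)·(t + 1)^2·(t^2 + 2t + 2).
Factor degrees with multiplicity: 1 + 1 + 1 + 2 = 5.

1, 1, 1, 2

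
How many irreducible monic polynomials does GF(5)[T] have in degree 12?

The number of monic irreducibles of degree 12 over GF(5) is (1/12)·Σ_{d∣12} μ(12/d) 5^d.
Divisors of 12: 1, 2, 3, 4, 6, 12; μ(12/d) for each: 0, 1, 0, -1, -1, 1.
Σ = 5^2 − 5^4 − 5^6 + 5^12 = 244124400.
N = 244124400/12 = 20343700.

20343700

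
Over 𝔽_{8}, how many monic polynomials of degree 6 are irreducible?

43596

Gauss's count: N_{8}(6) = (1/6) Σ_{d|6} μ(6/d)·8^d.
Divisors of 6: 1, 2, 3, 6; μ(6/d) for each: 1, -1, -1, 1.
Σ = 8^1 − 8^2 − 8^3 + 8^6 = 261576.
N = 261576/6 = 43596.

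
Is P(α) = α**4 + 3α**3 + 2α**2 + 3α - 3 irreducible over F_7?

Check for roots in F_7: P(0) = 4; P(1) = 6; P(2) = 2; P(3) = 4; P(4) = 6; P(5) = 5; P(6) = 1.
No roots, so no linear factors.
Degree-2 irreducible divisors: test the 21 monic irreducibles of degree 2 over GF(7).
None of them divide P (all give nonzero remainder).
No irreducible factor of degree ≤ 2 exists, so P is irreducible over GF(7).

Yes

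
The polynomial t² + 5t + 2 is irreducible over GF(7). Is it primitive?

Write f(t) = t² + 5t + 2.
|GF(7^2)^×| = 7^2 − 1 = 48. Prime factorization: 48 = 2^4·3.
f is primitive ⇔ t has order 48 in GF(7)[t]/(f), i.e. t^(48/q) ≠ 1 for each prime q | 48.
t^(24) mod f = 1
t^(16) mod f = 4.
Since t^(24) = 1, the order of t divides 24 < 48; not primitive.

No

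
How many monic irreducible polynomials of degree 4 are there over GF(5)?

x^(5^4) − x is the product of all monic irreducibles of degree dividing 4; Möbius inversion gives N = (1/4) Σ μ(4/d)·5^d.
Divisors of 4: 1, 2, 4; μ(4/d) for each: 0, -1, 1.
Σ = − 5^2 + 5^4 = 600.
N = 600/4 = 150.

150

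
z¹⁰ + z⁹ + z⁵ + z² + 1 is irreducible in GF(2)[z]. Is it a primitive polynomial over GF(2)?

Yes

Write f(z) = z¹⁰ + z⁹ + z⁵ + z² + 1.
|GF(2^10)^×| = 2^10 − 1 = 1023. Prime factorization: 1023 = 3·11·31.
f is primitive ⇔ z has order 1023 in GF(2)[z]/(f), i.e. z^(1023/q) ≠ 1 for each prime q | 1023.
z^(341) mod f = z⁷ + z⁴ + z² + z.
z^(93) mod f = z⁷ + z⁶ + z⁴ + z³ + 1.
z^(33) mod f = z⁹ + z⁷ + z⁶ + z⁵ + z³ + z² + 1.
None equal 1, so z has full order 1023; f is primitive.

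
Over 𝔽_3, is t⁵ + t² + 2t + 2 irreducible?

Write h(t) = t⁵ + t² + 2t + 2.
Check for roots in 𝔽_3: h(0) = 2; h(1) = 0 → root; h(2) = 0 → root.
h(1) = 0, so (t − 1) divides h(t); h is reducible.

No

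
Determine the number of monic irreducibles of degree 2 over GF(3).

The number of monic irreducibles of degree 2 over GF(3) is (1/2)·Σ_{d∣2} μ(2/d) 3^d.
Divisors of 2: 1, 2; μ(2/d) for each: -1, 1.
Σ = − 3^1 + 3^2 = 6.
N = 6/2 = 3.

3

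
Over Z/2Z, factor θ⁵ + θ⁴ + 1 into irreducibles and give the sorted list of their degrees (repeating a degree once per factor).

Write h(θ) = θ⁵ + θ⁴ + 1.
Roots in Z/2Z: h(0) = 1; h(1) = 1.
Complete factorization: h(θ) = (θ² + θ + 1)·(θ³ + θ + 1).
Factor degrees with multiplicity: 2 + 3 = 5.

2, 3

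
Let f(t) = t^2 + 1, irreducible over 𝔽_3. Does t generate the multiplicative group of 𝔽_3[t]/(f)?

|GF(3^2)^×| = 3^2 − 1 = 8. Prime factorization: 8 = 2^3.
f is primitive ⇔ t has order 8 in GF(3)[t]/(f), i.e. t^(8/q) ≠ 1 for each prime q | 8.
t^(4) mod f = 1
Since t^(4) = 1, the order of t divides 4 < 8; not primitive.

No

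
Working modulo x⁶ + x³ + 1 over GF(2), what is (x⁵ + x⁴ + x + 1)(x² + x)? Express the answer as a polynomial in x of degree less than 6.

Multiply in GF(2)[x]: (x⁵ + x⁴ + x + 1)·(x² + x) = x⁷ + x⁵ + x³ + x.
Reduce using x⁶ ≡ x³ + 1 (mod x⁶ + x³ + 1).
Reduced: x⁵ + x⁴ + x³.

x^5 + x^4 + x^3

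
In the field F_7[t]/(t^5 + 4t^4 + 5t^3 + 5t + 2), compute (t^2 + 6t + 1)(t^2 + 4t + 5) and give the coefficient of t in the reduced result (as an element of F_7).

Multiply in F_7[t]: (t^2 + 6t + 1)·(t^2 + 4t + 5) = t^4 + 3t^3 + 2t^2 + 6t + 5.
Reduced: t^4 + 3t^3 + 2t^2 + 6t + 5.

6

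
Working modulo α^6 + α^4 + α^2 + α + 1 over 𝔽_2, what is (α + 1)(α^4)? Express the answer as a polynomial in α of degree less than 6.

α^5 + α^4

Multiply in 𝔽_2[α]: (α + 1)·(α^4) = α^5 + α^4.
Reduced: α^5 + α^4.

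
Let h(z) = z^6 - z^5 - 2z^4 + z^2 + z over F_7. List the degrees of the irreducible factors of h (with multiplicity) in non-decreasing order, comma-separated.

1, 1, 1, 1, 2

Linear factors from roots: (z), (z - 1), (z - 3), (z + 1).
Complete factorization: h(z) = (z)·(z + 1)·(z - 3)·(z - 1)·(z^2 + 2z - 2).
Factor degrees with multiplicity: 1 + 1 + 1 + 1 + 2 = 6.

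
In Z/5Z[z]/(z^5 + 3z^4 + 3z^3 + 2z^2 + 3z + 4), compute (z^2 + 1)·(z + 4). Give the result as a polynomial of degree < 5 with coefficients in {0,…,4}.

z^3 + 4z^2 + z + 4

Multiply in Z/5Z[z]: (z^2 + 1)·(z + 4) = z^3 + 4z^2 + z + 4.
Reduced: z^3 + 4z^2 + z + 4.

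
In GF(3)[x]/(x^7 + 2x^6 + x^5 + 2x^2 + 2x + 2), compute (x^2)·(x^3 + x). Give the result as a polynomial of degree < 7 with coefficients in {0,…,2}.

x^5 + x^3

Multiply in GF(3)[x]: (x^2)·(x^3 + x) = x^5 + x^3.
Reduced: x^5 + x^3.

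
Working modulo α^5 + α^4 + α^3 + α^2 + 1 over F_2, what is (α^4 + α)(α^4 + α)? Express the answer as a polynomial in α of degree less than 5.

Multiply in F_2[α]: (α^4 + α)·(α^4 + α) = α^8 + α^2.
Reduce using α^5 ≡ α^4 + α^3 + α^2 + 1 (mod α^5 + α^4 + α^3 + α^2 + 1).
Reduced: α^4 + α^3.

α^4 + α^3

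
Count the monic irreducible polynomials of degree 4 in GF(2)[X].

By the necklace-counting formula, N_2(4) = (1/4) Σ_{d|4} μ(4/d)·2^d.
Divisors of 4: 1, 2, 4; μ(4/d) for each: 0, -1, 1.
Σ = − 2^2 + 2^4 = 12.
N = 12/4 = 3.

3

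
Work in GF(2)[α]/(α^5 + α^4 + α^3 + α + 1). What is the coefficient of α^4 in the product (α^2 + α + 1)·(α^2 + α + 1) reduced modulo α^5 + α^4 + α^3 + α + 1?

Multiply in GF(2)[α]: (α^2 + α + 1)·(α^2 + α + 1) = α^4 + α^2 + 1.
Reduced: α^4 + α^2 + 1.

1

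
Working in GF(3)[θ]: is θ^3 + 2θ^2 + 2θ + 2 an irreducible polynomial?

Yes

Write m(θ) = θ^3 + 2θ^2 + 2θ + 2.
Check for roots in GF(3): m(0) = 2; m(1) = 1; m(2) = 1.
No roots. A degree-3 polynomial over a field with no linear factor is irreducible.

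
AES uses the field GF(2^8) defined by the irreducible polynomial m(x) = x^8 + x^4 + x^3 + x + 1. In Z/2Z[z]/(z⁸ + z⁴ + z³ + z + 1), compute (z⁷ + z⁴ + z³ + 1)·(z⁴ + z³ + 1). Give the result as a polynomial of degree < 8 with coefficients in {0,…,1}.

Multiply in Z/2Z[z]: (z⁷ + z⁴ + z³ + 1)·(z⁴ + z³ + 1) = z¹¹ + z¹⁰ + z⁸ + z⁷ + z⁶ + 1.
Reduce using z⁸ ≡ z⁴ + z³ + z + 1 (mod z⁸ + z⁴ + z³ + z + 1).
Reduced: z⁶ + z⁵ + z³ + z² + z.

z^6 + z^5 + z^3 + z^2 + z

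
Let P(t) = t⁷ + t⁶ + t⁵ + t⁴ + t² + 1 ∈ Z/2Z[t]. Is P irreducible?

No

Check for roots in Z/2Z: P(0) = 1; P(1) = 0 → root.
P(1) = 0, so (t − 1) divides P(t); P is reducible.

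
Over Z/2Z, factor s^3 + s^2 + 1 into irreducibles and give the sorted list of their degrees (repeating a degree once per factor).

Write g(s) = s^3 + s^2 + 1.
Roots in Z/2Z: g(0) = 1; g(1) = 1.
Complete factorization: g(s) = (s^3 + s^2 + 1).
Factor degrees with multiplicity: 3 = 3.

3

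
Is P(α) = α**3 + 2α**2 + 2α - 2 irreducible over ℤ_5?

Check for roots in ℤ_5: P(0) = 3; P(1) = 3; P(2) = 3; P(3) = 4; P(4) = 2.
No roots. A degree-3 polynomial over a field with no linear factor is irreducible.

Yes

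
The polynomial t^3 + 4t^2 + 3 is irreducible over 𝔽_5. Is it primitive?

Yes

Write f(t) = t^3 + 4t^2 + 3.
|GF(5^3)^×| = 5^3 − 1 = 124. Prime factorization: 124 = 2^2·31.
f is primitive ⇔ t has order 124 in GF(5)[t]/(f), i.e. t^(124/q) ≠ 1 for each prime q | 124.
t^(62) mod f = 4.
t^(4) mod f = t^2 + 2t + 2.
None equal 1, so t has full order 124; f is primitive.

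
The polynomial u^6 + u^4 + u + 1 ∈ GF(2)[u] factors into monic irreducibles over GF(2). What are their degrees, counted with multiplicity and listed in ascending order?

1, 2, 3

Write f(u) = u^6 + u^4 + u + 1.
Roots in GF(2): f(0) = 1; f(1) = 0 → root.
Linear factors from roots: (u + 1).
Complete factorization: f(u) = (u + 1)·(u^2 + u + 1)·(u^3 + u + 1).
Factor degrees with multiplicity: 1 + 2 + 3 = 6.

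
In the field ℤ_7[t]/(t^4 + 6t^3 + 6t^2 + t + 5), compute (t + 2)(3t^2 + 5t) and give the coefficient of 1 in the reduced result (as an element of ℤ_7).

Multiply in ℤ_7[t]: (t + 2)·(3t^2 + 5t) = 3t^3 + 4t^2 + 3t.
Reduced: 3t^3 + 4t^2 + 3t.

0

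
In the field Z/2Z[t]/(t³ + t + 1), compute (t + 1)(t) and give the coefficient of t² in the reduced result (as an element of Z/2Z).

1

Multiply in Z/2Z[t]: (t + 1)·(t) = t² + t.
Reduced: t² + t.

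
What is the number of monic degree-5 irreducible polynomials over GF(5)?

624

x^(5^5) − x is the product of all monic irreducibles of degree dividing 5; Möbius inversion gives N = (1/5) Σ μ(5/d)·5^d.
Divisors of 5: 1, 5; μ(5/d) for each: -1, 1.
Σ = − 5^1 + 5^5 = 3120.
N = 3120/5 = 624.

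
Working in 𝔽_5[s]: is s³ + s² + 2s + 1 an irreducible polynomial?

No

Write f(s) = s³ + s² + 2s + 1.
Check for roots in 𝔽_5: f(0) = 1; f(1) = 0 → root; f(2) = 2; f(3) = 3; f(4) = 4.
f(1) = 0, so (s − 1) divides f(s); f is reducible.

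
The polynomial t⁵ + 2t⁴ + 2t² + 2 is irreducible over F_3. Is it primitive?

Write f(t) = t⁵ + 2t⁴ + 2t² + 2.
|GF(3^5)^×| = 3^5 − 1 = 242. Prime factorization: 242 = 2·11^2.
f is primitive ⇔ t has order 242 in GF(3)[t]/(f), i.e. t^(242/q) ≠ 1 for each prime q | 242.
t^(121) mod f = 1
t^(22) mod f = t⁴ + t³ + 2t².
Since t^(121) = 1, the order of t divides 121 < 242; not primitive.

No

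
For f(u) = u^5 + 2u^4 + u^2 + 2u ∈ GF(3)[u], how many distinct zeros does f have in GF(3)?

Evaluate at each of the 3 elements of GF(3):
f(0) = 0 → root; f(1) = 0 → root; f(2) = 0 → root.
Roots: {0, 1, 2}.

3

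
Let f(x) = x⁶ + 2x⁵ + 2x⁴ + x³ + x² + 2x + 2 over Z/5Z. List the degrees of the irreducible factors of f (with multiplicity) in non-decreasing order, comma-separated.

Roots in Z/5Z: f(0) = 2; f(1) = 1; f(2) = 3; f(3) = 1; f(4) = 1.
Complete factorization: f(x) = (x⁶ + 2x⁵ + 2x⁴ + x³ + x² + 2x + 2).
Factor degrees with multiplicity: 6 = 6.

6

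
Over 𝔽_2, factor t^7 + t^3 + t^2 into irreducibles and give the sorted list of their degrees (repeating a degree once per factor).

1, 1, 2, 3

Write g(t) = t^7 + t^3 + t^2.
Roots in 𝔽_2: g(0) = 0 → root; g(1) = 1.
Linear factors from roots: (t).
Complete factorization: g(t) = (t)^2·(t^2 + t + 1)·(t^3 + t^2 + 1).
Factor degrees with multiplicity: 1 + 1 + 2 + 3 = 7.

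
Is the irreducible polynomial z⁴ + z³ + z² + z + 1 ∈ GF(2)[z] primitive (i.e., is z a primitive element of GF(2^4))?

No

Write f(z) = z⁴ + z³ + z² + z + 1.
|GF(2^4)^×| = 2^4 − 1 = 15. Prime factorization: 15 = 3·5.
f is primitive ⇔ z has order 15 in GF(2)[z]/(f), i.e. z^(15/q) ≠ 1 for each prime q | 15.
z^(5) mod f = 1
z^(3) mod f = z³.
Since z^(5) = 1, the order of z divides 5 < 15; not primitive.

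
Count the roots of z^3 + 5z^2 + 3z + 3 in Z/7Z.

1

Write h(z) = z^3 + 5z^2 + 3z + 3.
Evaluate at each of the 7 elements of Z/7Z:
h(0) = 3; h(1) = 5; h(2) = 2; h(3) = 0 → root; h(4) = 5; h(5) = 2; h(6) = 4.
Roots: {3}.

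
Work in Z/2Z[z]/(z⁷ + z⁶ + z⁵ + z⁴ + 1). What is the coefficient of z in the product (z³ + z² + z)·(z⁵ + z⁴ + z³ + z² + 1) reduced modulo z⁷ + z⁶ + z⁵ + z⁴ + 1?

Multiply in Z/2Z[z]: (z³ + z² + z)·(z⁵ + z⁴ + z³ + z² + 1) = z⁸ + z⁶ + z⁵ + z² + z.
Reduce using z⁷ ≡ z⁶ + z⁵ + z⁴ + 1 (mod z⁷ + z⁶ + z⁵ + z⁴ + 1).
Reduced: z⁶ + z⁵ + z⁴ + z² + 1.

0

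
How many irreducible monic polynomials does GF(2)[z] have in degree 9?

56

The number of monic irreducibles of degree 9 over GF(2) is (1/9)·Σ_{d∣9} μ(9/d) 2^d.
Divisors of 9: 1, 3, 9; μ(9/d) for each: 0, -1, 1.
Σ = − 2^3 + 2^9 = 504.
N = 504/9 = 56.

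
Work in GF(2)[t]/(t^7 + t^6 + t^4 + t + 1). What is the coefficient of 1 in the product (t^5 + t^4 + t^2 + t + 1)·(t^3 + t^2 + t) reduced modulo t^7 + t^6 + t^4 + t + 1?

Multiply in GF(2)[t]: (t^5 + t^4 + t^2 + t + 1)·(t^3 + t^2 + t) = t^8 + t^3 + t.
Reduce using t^7 ≡ t^6 + t^4 + t + 1 (mod t^7 + t^6 + t^4 + t + 1).
Reduced: t^6 + t^5 + t^4 + t^3 + t^2 + t + 1.

1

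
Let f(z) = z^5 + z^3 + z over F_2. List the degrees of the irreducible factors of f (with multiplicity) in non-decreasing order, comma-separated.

1, 2, 2

Roots in F_2: f(0) = 0 → root; f(1) = 1.
Linear factors from roots: (z).
Complete factorization: f(z) = (z)·(z^2 + z + 1)^2.
Factor degrees with multiplicity: 1 + 2 + 2 = 5.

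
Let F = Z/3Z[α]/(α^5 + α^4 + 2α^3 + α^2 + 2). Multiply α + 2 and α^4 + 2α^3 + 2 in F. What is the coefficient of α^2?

2

Multiply in Z/3Z[α]: (α + 2)·(α^4 + 2α^3 + 2) = α^5 + α^4 + α^3 + 2α + 1.
Reduce using α^5 ≡ 2α^4 + α^3 + 2α^2 + 1 (mod α^5 + α^4 + 2α^3 + α^2 + 2).
Reduced: 2α^3 + 2α^2 + 2α + 2.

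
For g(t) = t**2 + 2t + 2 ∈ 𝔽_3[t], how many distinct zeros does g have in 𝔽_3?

0

Evaluate at each of the 3 elements of 𝔽_3:
g(0) = 2; g(1) = 2; g(2) = 1.
No element is a root.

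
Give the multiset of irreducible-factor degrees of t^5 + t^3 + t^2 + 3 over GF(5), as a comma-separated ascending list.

Write f(t) = t^5 + t^3 + t^2 + 3.
Roots in GF(5): f(0) = 3; f(1) = 1; f(2) = 2; f(3) = 2; f(4) = 2.
Complete factorization: f(t) = (t^5 + t^3 + t^2 + 3).
Factor degrees with multiplicity: 5 = 5.

5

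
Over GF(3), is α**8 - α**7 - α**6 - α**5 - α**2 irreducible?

No

Write P(α) = α**8 - α**7 - α**6 - α**5 - α**2.
Check for roots in GF(3): P(0) = 0 → root; P(1) = 0 → root; P(2) = 1.
P(0) = 0, so (α) divides P(α); P is reducible.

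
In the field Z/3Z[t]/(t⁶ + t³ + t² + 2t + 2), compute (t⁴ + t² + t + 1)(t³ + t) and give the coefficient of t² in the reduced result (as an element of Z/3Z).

2

Multiply in Z/3Z[t]: (t⁴ + t² + t + 1)·(t³ + t) = t⁷ + 2t⁵ + t⁴ + 2t³ + t² + t.
Reduce using t⁶ ≡ 2t³ + 2t² + t + 1 (mod t⁶ + t³ + t² + 2t + 2).
Reduced: 2t⁵ + t³ + 2t² + 2t.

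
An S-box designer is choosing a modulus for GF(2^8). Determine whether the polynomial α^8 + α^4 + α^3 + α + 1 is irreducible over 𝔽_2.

Yes

Write P(α) = α^8 + α^4 + α^3 + α + 1.
Check for roots in 𝔽_2: P(0) = 1; P(1) = 1.
No roots, so no linear factors.
Monic irreducibles of degree 2 over GF(2): α^2 + α + 1.
None of them divide P (all give nonzero remainder).
Monic irreducibles of degree 3 over GF(2): α^3 + α + 1, α^3 + α^2 + 1.
None of them divide P (all give nonzero remainder).
Monic irreducibles of degree 4 over GF(2): α^4 + α + 1, α^4 + α^3 + 1, α^4 + α^3 + α^2 + α + 1.
None of them divide P (all give nonzero remainder).
No irreducible factor of degree ≤ 4 exists, so P is irreducible over GF(2).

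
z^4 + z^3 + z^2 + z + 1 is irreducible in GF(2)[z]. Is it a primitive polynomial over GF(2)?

Write f(z) = z^4 + z^3 + z^2 + z + 1.
|GF(2^4)^×| = 2^4 − 1 = 15. Prime factorization: 15 = 3·5.
f is primitive ⇔ z has order 15 in GF(2)[z]/(f), i.e. z^(15/q) ≠ 1 for each prime q | 15.
z^(5) mod f = 1
z^(3) mod f = z^3.
Since z^(5) = 1, the order of z divides 5 < 15; not primitive.

No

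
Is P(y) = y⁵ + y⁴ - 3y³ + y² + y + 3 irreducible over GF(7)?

Yes

Check for roots in GF(7): P(0) = 3; P(1) = 4; P(2) = 5; P(3) = 6; P(4) = 5; P(5) = 6; P(6) = 6.
No roots, so no linear factors.
Degree-2 irreducible divisors: test the 21 monic irreducibles of degree 2 over GF(7).
None of them divide P (all give nonzero remainder).
No irreducible factor of degree ≤ 2 exists, so P is irreducible over GF(7).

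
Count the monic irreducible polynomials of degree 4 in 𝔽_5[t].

By the necklace-counting formula, N_5(4) = (1/4) Σ_{d|4} μ(4/d)·5^d.
Divisors of 4: 1, 2, 4; μ(4/d) for each: 0, -1, 1.
Σ = − 5^2 + 5^4 = 600.
N = 600/4 = 150.

150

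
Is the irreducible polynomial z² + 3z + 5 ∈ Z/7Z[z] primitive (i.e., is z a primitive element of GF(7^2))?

Yes

Write f(z) = z² + 3z + 5.
|GF(7^2)^×| = 7^2 − 1 = 48. Prime factorization: 48 = 2^4·3.
f is primitive ⇔ z has order 48 in GF(7)[z]/(f), i.e. z^(48/q) ≠ 1 for each prime q | 48.
z^(24) mod f = 6.
z^(16) mod f = 4.
None equal 1, so z has full order 48; f is primitive.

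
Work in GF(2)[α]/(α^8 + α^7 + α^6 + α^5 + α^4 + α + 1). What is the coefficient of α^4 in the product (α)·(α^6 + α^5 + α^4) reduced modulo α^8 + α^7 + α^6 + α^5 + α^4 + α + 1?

0

Multiply in GF(2)[α]: (α)·(α^6 + α^5 + α^4) = α^7 + α^6 + α^5.
Reduced: α^7 + α^6 + α^5.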